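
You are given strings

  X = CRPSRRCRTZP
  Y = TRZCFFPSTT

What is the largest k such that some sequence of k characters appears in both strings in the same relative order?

Let dp[i][j] be the LCS length of the first i characters of X and the first j characters of Y. dp[i][j] = dp[i-1][j-1]+1 when the i-th and j-th characters match, else max(dp[i-1][j], dp[i][j-1]).
    ·  T  R  Z  C  F  F  P  S  T  T
 ·  0  0  0  0  0  0  0  0  0  0  0
 C  0  0  0  0  1  1  1  1  1  1  1
 R  0  0  1  1  1  1  1  1  1  1  1
 P  0  0  1  1  1  1  1  2  2  2  2
 S  0  0  1  1  1  1  1  2  3  3  3
 R  0  0  1  1  1  1  1  2  3  3  3
 R  0  0  1  1  1  1  1  2  3  3  3
 C  0  0  1  1  2  2  2  2  3  3  3
 R  0  0  1  1  2  2  2  2  3  3  3
 T  0  1  1  1  2  2  2  2  3  4  4
 Z  0  1  1  2  2  2  2  2  3  4  4
 P  0  1  1  2  2  2  2  3  3  4  4
dp[11][10] = 4. One LCS (by backtracking along matches): CPST.

4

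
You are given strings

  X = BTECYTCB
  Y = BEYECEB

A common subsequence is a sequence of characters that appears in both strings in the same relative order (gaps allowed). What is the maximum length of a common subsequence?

Match B (X #1, Y #1) → E (X #3, Y #2) → Y (X #5, Y #3) → C (X #7, Y #5) → B (X #8, Y #7) — 5 characters in the same relative order in both, and the DP table's final entry dp[8][7] is also 5, so no common subsequence is longer.

5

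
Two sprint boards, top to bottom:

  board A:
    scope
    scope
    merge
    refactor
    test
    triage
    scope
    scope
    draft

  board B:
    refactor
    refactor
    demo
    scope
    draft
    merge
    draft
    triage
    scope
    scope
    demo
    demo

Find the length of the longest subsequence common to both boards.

5

Taking scope [1,4] → merge [3,6] → triage [6,8] → scope [7,9] → scope [8,10] gives a common subsequence of length 5. Since dp[9][12] = 5, nothing longer is possible.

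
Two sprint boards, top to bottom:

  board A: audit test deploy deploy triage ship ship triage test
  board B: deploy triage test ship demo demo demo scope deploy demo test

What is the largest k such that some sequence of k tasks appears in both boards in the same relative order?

Pick deploy at board A[4]=board B[1], triage at board A[5]=board B[2], ship at board A[6]=board B[4], test at board A[9]=board B[11]; all 4 tasks appear in both, in order. dp[9][11] = 4 confirms this is the maximum.

4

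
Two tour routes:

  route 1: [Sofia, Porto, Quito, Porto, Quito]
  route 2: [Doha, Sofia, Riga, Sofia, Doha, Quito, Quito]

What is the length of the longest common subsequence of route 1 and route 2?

Pick Sofia [1,4], then Quito [3,6], then Quito [5,7]; all 3 stops appear in both, in order, and the DP table's final entry dp[5][7] is also 3, so no common subsequence is longer.

3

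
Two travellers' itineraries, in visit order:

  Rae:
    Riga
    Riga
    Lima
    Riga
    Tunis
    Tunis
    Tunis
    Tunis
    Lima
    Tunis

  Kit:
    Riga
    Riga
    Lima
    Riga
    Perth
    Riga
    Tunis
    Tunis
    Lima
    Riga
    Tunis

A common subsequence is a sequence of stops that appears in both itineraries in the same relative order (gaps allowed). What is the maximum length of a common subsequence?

One common subsequence of length 8: Riga [1,1], then Riga [2,2], then Lima [3,3], then Riga [4,6], then Tunis [7,7], then Tunis [8,8], then Lima [9,9], then Tunis [10,11]. dp[10][11] = 8 confirms this is the maximum.

8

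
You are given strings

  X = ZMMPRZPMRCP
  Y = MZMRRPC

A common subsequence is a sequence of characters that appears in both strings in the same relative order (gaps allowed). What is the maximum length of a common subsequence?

5

Pick Z [1,2]; then M [2,3]; then R [5,5]; then P [7,6]; then C [10,7]; all 5 characters appear in both, in order, and the DP table's final entry dp[11][7] is also 5, so no common subsequence is longer.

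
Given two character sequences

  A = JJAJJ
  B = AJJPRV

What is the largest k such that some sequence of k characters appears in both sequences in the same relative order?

3

One common subsequence of length 3: A [3,1]; then J [4,2]; then J [5,3], and the DP table's final entry dp[5][6] is also 3, so no common subsequence is longer.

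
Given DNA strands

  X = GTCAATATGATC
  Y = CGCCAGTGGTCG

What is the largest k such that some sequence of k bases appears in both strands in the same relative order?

Let dp[i][j] be the LCS length of the first i bases of X and the first j bases of Y. dp[i][j] = dp[i-1][j-1]+1 when the i-th and j-th bases match, else max(dp[i-1][j], dp[i][j-1]).
    ·  C  G  C  C  A  G  T  G  G  T  C  G
 ·  0  0  0  0  0  0  0  0  0  0  0  0  0
 G  0  0  1  1  1  1  1  1  1  1  1  1  1
 T  0  0  1  1  1  1  1  2  2  2  2  2  2
 C  0  1  1  2  2  2  2  2  2  2  2  3  3
 A  0  1  1  2  2  3  3  3  3  3  3  3  3
 A  0  1  1  2  2  3  3  3  3  3  3  3  3
 T  0  1  1  2  2  3  3  4  4  4  4  4  4
 A  0  1  1  2  2  3  3  4  4  4  4  4  4
 T  0  1  1  2  2  3  3  4  4  4  5  5  5
 G  0  1  2  2  2  3  4  4  5  5  5  5  6
 A  0  1  2  2  2  3  4  4  5  5  5  5  6
 T  0  1  2  2  2  3  4  5  5  5  6  6  6
 C  0  1  2  3  3  3  4  5  5  5  6  7  7
dp[12][12] = 7. One LCS (by backtracking along matches): GCATGTC.

7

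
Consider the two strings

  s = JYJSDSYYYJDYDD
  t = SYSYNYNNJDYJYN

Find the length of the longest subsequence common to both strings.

7

Match Y at s[2]=t[2] → S at s[6]=t[3] → Y at s[7]=t[4] → Y at s[8]=t[6] → Y at s[9]=t[11] → J at s[10]=t[12] → Y at s[12]=t[13] — 7 characters in the same relative order in both. Since dp[14][14] = 7, nothing longer is possible.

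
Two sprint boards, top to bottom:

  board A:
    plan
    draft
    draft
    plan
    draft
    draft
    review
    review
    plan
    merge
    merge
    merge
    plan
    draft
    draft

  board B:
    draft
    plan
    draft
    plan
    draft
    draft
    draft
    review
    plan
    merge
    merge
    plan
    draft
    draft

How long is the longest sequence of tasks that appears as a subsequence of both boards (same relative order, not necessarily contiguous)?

One common subsequence of length 12: plan at board A[1]=board B[2], draft at board A[2]=board B[3], draft at board A[3]=board B[5], draft at board A[5]=board B[6], draft at board A[6]=board B[7], review at board A[8]=board B[8], plan at board A[9]=board B[9], merge at board A[11]=board B[10], merge at board A[12]=board B[11], plan at board A[13]=board B[12], draft at board A[14]=board B[13], draft at board A[15]=board B[14]. The LCS DP gives dp[15][14] = 12, so this is optimal.

12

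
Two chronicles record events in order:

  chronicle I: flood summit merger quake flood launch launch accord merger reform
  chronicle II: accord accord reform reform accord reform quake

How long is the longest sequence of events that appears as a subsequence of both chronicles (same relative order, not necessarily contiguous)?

2

Match accord [8,5] → reform [10,6] — 2 events in the same relative order in both, and the DP table's final entry dp[10][7] is also 2, so no common subsequence is longer.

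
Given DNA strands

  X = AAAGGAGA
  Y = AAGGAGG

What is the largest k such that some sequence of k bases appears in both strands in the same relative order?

6

One common subsequence of length 6: A (X #2, Y #1) → A (X #3, Y #2) → G (X #4, Y #3) → G (X #5, Y #4) → A (X #6, Y #5) → G (X #7, Y #7). dp[8][7] = 6 confirms this is the maximum.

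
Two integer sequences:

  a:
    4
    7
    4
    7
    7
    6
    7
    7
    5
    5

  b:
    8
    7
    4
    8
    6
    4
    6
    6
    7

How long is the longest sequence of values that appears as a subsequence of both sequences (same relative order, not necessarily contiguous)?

4

One common subsequence of length 4: 4 at a[1]=b[3] → 4 at a[3]=b[6] → 6 at a[6]=b[8] → 7 at a[8]=b[9]. Since dp[10][9] = 4, nothing longer is possible.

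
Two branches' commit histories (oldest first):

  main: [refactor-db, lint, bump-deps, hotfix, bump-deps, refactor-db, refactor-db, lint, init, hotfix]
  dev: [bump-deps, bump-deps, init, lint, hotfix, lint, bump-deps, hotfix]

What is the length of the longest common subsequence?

Taking lint (main #2, dev #4), hotfix (main #4, dev #5), bump-deps (main #5, dev #7), hotfix (main #10, dev #8) gives a common subsequence of length 4. dp[10][8] = 4 confirms this is the maximum.

4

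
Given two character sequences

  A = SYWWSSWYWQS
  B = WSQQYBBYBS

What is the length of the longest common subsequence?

4

Let dp[i][j] be the LCS length of the first i characters of A and the first j characters of B. dp[i][j] = dp[i-1][j-1]+1 when the i-th and j-th characters match, else max(dp[i-1][j], dp[i][j-1]).
    ·  W  S  Q  Q  Y  B  B  Y  B  S
 ·  0  0  0  0  0  0  0  0  0  0  0
 S  0  0  1  1  1  1  1  1  1  1  1
 Y  0  0  1  1  1  2  2  2  2  2  2
 W  0  1  1  1  1  2  2  2  2  2  2
 W  0  1  1  1  1  2  2  2  2  2  2
 S  0  1  2  2  2  2  2  2  2  2  3
 S  0  1  2  2  2  2  2  2  2  2  3
 W  0  1  2  2  2  2  2  2  2  2  3
 Y  0  1  2  2  2  3  3  3  3  3  3
 W  0  1  2  2  2  3  3  3  3  3  3
 Q  0  1  2  3  3  3  3  3  3  3  3
 S  0  1  2  3  3  3  3  3  3  3  4
dp[11][10] = 4. One LCS (by backtracking along matches): SYYS.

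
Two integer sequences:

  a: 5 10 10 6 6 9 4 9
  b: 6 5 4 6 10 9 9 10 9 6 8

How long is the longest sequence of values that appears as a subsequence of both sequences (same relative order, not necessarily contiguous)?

4

One common subsequence of length 4: 5 (a #1, b #2); then 10 (a #2, b #5); then 10 (a #3, b #8); then 6 (a #4, b #10). Since dp[8][11] = 4, nothing longer is possible.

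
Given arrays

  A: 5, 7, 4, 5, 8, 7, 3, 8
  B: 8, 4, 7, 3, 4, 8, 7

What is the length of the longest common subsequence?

One common subsequence of length 4: 7 [2,3], 4 [3,5], 8 [5,6], 7 [6,7]. The LCS DP gives dp[8][7] = 4, so this is optimal.

4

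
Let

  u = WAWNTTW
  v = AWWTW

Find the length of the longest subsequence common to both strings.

4

Match W at u[1]=v[2]; then W at u[3]=v[3]; then T at u[6]=v[4]; then W at u[7]=v[5] — 4 characters in the same relative order in both, and the DP table's final entry dp[7][5] is also 4, so no common subsequence is longer.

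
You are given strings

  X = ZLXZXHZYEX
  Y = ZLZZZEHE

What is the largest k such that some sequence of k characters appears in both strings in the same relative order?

5

Match Z at X[1]=Y[1], L at X[2]=Y[2], Z at X[4]=Y[5], H at X[6]=Y[7], E at X[9]=Y[8] — 5 characters in the same relative order in both. dp[10][8] = 5 confirms this is the maximum.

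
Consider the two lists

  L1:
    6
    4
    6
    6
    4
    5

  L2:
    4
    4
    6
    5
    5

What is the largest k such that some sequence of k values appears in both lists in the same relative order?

Match 4 [2,2]; then 6 [3,3]; then 5 [6,5] — 3 values in the same relative order in both. The LCS DP gives dp[6][5] = 3, so this is optimal.

3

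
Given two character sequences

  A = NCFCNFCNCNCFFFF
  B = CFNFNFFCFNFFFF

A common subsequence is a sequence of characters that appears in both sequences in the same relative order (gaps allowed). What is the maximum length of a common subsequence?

Taking C (A #2, B #1); then F (A #3, B #2); then N (A #5, B #3); then F (A #6, B #4); then N (A #8, B #5); then C (A #9, B #8); then N (A #10, B #10); then F (A #12, B #11); then F (A #13, B #12); then F (A #14, B #13); then F (A #15, B #14) gives a common subsequence of length 11. dp[15][14] = 11 confirms this is the maximum.

11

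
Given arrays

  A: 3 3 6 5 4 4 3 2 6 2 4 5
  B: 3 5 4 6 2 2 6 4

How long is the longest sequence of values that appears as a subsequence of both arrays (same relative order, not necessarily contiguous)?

Let dp[i][j] be the LCS length of the first i values of A and the first j values of B. dp[i][j] = dp[i-1][j-1]+1 when the i-th and j-th values match, else max(dp[i-1][j], dp[i][j-1]).
    ·  3  5  4  6  2  2  6  4
 ·  0  0  0  0  0  0  0  0  0
 3  0  1  1  1  1  1  1  1  1
 3  0  1  1  1  1  1  1  1  1
 6  0  1  1  1  2  2  2  2  2
 5  0  1  2  2  2  2  2  2  2
 4  0  1  2  3  3  3  3  3  3
 4  0  1  2  3  3  3  3  3  4
 3  0  1  2  3  3  3  3  3  4
 2  0  1  2  3  3  4  4  4  4
 6  0  1  2  3  4  4  4  5  5
 2  0  1  2  3  4  5  5  5  5
 4  0  1  2  3  4  5  5  5  6
 5  0  1  2  3  4  5  5  5  6
dp[12][8] = 6. One LCS (by backtracking along matches): 3, 5, 4, 2, 6, 4.

6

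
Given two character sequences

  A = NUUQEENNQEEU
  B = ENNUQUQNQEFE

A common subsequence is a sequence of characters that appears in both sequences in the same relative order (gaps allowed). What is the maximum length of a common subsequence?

8

Taking N at A[1]=B[3], U at A[2]=B[4], U at A[3]=B[6], Q at A[4]=B[7], N at A[8]=B[8], Q at A[9]=B[9], E at A[10]=B[10], E at A[11]=B[12] gives a common subsequence of length 8. Since dp[12][12] = 8, nothing longer is possible.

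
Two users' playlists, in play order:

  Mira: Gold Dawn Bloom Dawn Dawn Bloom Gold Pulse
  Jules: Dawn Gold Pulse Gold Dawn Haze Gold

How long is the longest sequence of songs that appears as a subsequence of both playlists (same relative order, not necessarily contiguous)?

3

Taking Gold (Mira #1, Jules #4) → Dawn (Mira #2, Jules #5) → Gold (Mira #7, Jules #7) gives a common subsequence of length 3. dp[8][7] = 3 confirms this is the maximum.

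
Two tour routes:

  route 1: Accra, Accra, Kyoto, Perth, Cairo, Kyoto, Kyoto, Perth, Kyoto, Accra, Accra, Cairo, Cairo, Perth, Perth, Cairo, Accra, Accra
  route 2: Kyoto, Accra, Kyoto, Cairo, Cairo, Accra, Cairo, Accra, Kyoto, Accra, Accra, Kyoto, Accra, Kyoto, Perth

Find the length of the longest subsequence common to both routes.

Match Accra [1,2], Accra [2,6], Cairo [5,7], Kyoto [6,9], Kyoto [7,12], Kyoto [9,14], Perth [15,15] — 7 stops in the same relative order in both, and the DP table's final entry dp[18][15] is also 7, so no common subsequence is longer.

7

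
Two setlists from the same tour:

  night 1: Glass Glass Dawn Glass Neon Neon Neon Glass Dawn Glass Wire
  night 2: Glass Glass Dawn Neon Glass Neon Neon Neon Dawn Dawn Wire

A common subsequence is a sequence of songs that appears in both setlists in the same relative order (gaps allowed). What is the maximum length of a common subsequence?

9

Taking Glass (night 1 #1, night 2 #1) → Glass (night 1 #2, night 2 #2) → Dawn (night 1 #3, night 2 #3) → Glass (night 1 #4, night 2 #5) → Neon (night 1 #5, night 2 #6) → Neon (night 1 #6, night 2 #7) → Neon (night 1 #7, night 2 #8) → Dawn (night 1 #9, night 2 #10) → Wire (night 1 #11, night 2 #11) gives a common subsequence of length 9. dp[11][11] = 9 confirms this is the maximum.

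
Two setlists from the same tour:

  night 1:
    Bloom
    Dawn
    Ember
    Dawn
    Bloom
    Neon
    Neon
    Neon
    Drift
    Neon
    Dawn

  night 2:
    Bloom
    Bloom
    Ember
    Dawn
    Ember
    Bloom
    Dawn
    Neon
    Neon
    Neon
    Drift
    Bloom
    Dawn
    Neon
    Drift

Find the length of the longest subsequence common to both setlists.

Match Bloom [1,2]; then Dawn [2,4]; then Ember [3,5]; then Dawn [4,7]; then Neon [6,8]; then Neon [7,9]; then Neon [8,10]; then Drift [9,11]; then Neon [10,14] — 9 songs in the same relative order in both. The LCS DP gives dp[11][15] = 9, so this is optimal.

9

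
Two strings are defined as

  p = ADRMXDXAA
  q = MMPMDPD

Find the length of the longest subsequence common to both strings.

Match D [2,5] → D [6,7] — 2 characters in the same relative order in both. Since dp[9][7] = 2, nothing longer is possible.

2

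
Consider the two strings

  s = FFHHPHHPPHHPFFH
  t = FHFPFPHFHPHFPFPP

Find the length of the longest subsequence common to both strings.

Taking F at s[1]=t[3], F at s[2]=t[5], H at s[3]=t[7], H at s[4]=t[9], P at s[5]=t[10], H at s[6]=t[11], P at s[8]=t[13], P at s[9]=t[15], P at s[12]=t[16] gives a common subsequence of length 9, and the DP table's final entry dp[15][16] is also 9, so no common subsequence is longer.

9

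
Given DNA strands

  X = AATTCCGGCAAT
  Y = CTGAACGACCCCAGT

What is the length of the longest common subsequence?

7

Pick A at X[1]=Y[5], A at X[2]=Y[8], C at X[5]=Y[10], C at X[6]=Y[11], C at X[9]=Y[12], A at X[10]=Y[13], T at X[12]=Y[15]; all 7 bases appear in both, in order. Since dp[12][15] = 7, nothing longer is possible.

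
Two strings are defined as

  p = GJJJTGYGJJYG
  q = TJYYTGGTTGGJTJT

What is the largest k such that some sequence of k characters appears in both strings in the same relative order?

6

Taking G at p[1]=q[7] → T at p[5]=q[9] → G at p[6]=q[10] → G at p[8]=q[11] → J at p[9]=q[12] → J at p[10]=q[14] gives a common subsequence of length 6. dp[12][15] = 6 confirms this is the maximum.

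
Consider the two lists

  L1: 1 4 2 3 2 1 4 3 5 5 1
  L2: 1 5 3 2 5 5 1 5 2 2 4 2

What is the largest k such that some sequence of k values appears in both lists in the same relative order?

6

Let dp[i][j] be the LCS length of the first i values of L1 and the first j values of L2. dp[i][j] = dp[i-1][j-1]+1 when the i-th and j-th values match, else max(dp[i-1][j], dp[i][j-1]).
    ·  1  5  3  2  5  5  1  5  2  2  4  2
 ·  0  0  0  0  0  0  0  0  0  0  0  0  0
 1  0  1  1  1  1  1  1  1  1  1  1  1  1
 4  0  1  1  1  1  1  1  1  1  1  1  2  2
 2  0  1  1  1  2  2  2  2  2  2  2  2  3
 3  0  1  1  2  2  2  2  2  2  2  2  2  3
 2  0  1  1  2  3  3  3  3  3  3  3  3  3
 1  0  1  1  2  3  3  3  4  4  4  4  4  4
 4  0  1  1  2  3  3  3  4  4  4  4  5  5
 3  0  1  1  2  3  3  3  4  4  4  4  5  5
 5  0  1  2  2  3  4  4  4  5  5  5  5  5
 5  0  1  2  2  3  4  5  5  5  5  5  5  5
 1  0  1  2  2  3  4  5  6  6  6  6  6  6
dp[11][12] = 6. One LCS (by backtracking along matches): 1, 3, 2, 5, 5, 1.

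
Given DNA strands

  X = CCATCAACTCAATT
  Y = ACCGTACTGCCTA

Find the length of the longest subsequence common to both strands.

One common subsequence of length 8: C [1,2]; then C [2,3]; then A [3,6]; then T [4,8]; then C [5,10]; then C [8,11]; then T [9,12]; then A [12,13]. Since dp[14][13] = 8, nothing longer is possible.

8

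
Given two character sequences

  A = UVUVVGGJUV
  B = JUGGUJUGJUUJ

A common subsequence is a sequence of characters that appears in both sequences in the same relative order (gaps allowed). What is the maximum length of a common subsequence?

5

Let dp[i][j] be the LCS length of the first i characters of A and the first j characters of B. dp[i][j] = dp[i-1][j-1]+1 when the i-th and j-th characters match, else max(dp[i-1][j], dp[i][j-1]).
    ·  J  U  G  G  U  J  U  G  J  U  U  J
 ·  0  0  0  0  0  0  0  0  0  0  0  0  0
 U  0  0  1  1  1  1  1  1  1  1  1  1  1
 V  0  0  1  1  1  1  1  1  1  1  1  1  1
 U  0  0  1  1  1  2  2  2  2  2  2  2  2
 V  0  0  1  1  1  2  2  2  2  2  2  2  2
 V  0  0  1  1  1  2  2  2  2  2  2  2  2
 G  0  0  1  2  2  2  2  2  3  3  3  3  3
 G  0  0  1  2  3  3  3  3  3  3  3  3  3
 J  0  1  1  2  3  3  4  4  4  4  4  4  4
 U  0  1  2  2  3  4  4  5  5  5  5  5  5
 V  0  1  2  2  3  4  4  5  5  5  5  5  5
dp[10][12] = 5. One LCS (by backtracking along matches): UUGJU.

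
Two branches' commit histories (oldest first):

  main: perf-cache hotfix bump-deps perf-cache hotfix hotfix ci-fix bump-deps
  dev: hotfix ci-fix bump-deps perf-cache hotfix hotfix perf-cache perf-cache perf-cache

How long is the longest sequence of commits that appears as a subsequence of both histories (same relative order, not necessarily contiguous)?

5

Pick hotfix [2,1] → bump-deps [3,3] → perf-cache [4,4] → hotfix [5,5] → hotfix [6,6]; all 5 commits appear in both, in order, and the DP table's final entry dp[8][9] is also 5, so no common subsequence is longer.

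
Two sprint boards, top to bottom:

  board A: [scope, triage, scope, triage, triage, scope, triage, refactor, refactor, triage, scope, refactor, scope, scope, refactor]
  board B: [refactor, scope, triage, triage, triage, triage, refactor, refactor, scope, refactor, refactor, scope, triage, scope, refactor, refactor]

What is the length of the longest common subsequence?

Taking scope [1,2] → triage [2,3] → triage [4,4] → triage [5,5] → triage [7,6] → refactor [8,7] → refactor [9,8] → scope [11,9] → refactor [12,11] → scope [13,12] → scope [14,14] → refactor [15,16] gives a common subsequence of length 12, and the DP table's final entry dp[15][16] is also 12, so no common subsequence is longer.

12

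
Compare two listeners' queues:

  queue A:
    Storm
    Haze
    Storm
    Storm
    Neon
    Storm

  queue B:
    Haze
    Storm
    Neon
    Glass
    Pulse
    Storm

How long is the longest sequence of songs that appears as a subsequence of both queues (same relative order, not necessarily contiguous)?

4

Pick Haze [2,1] → Storm [4,2] → Neon [5,3] → Storm [6,6]; all 4 songs appear in both, in order. The LCS DP gives dp[6][6] = 4, so this is optimal.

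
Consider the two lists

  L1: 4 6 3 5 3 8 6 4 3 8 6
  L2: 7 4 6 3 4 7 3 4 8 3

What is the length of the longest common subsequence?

6

Let dp[i][j] be the LCS length of the first i values of L1 and the first j values of L2. dp[i][j] = dp[i-1][j-1]+1 when the i-th and j-th values match, else max(dp[i-1][j], dp[i][j-1]).
    ·  7  4  6  3  4  7  3  4  8  3
 ·  0  0  0  0  0  0  0  0  0  0  0
 4  0  0  1  1  1  1  1  1  1  1  1
 6  0  0  1  2  2  2  2  2  2  2  2
 3  0  0  1  2  3  3  3  3  3  3  3
 5  0  0  1  2  3  3  3  3  3  3  3
 3  0  0  1  2  3  3  3  4  4  4  4
 8  0  0  1  2  3  3  3  4  4  5  5
 6  0  0  1  2  3  3  3  4  4  5  5
 4  0  0  1  2  3  4  4  4  5  5  5
 3  0  0  1  2  3  4  4  5  5  5  6
 8  0  0  1  2  3  4  4  5  5  6  6
 6  0  0  1  2  3  4  4  5  5  6  6
dp[11][10] = 6. One LCS (by backtracking along matches): 4, 6, 3, 3, 8, 3.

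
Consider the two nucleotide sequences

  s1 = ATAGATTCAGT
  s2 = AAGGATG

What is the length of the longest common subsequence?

Let dp[i][j] be the LCS length of the first i bases of s1 and the first j bases of s2. dp[i][j] = dp[i-1][j-1]+1 when the i-th and j-th bases match, else max(dp[i-1][j], dp[i][j-1]).
    ·  A  A  G  G  A  T  G
 ·  0  0  0  0  0  0  0  0
 A  0  1  1  1  1  1  1  1
 T  0  1  1  1  1  1  2  2
 A  0  1  2  2  2  2  2  2
 G  0  1  2  3  3  3  3  3
 A  0  1  2  3  3  4  4  4
 T  0  1  2  3  3  4  5  5
 T  0  1  2  3  3  4  5  5
 C  0  1  2  3  3  4  5  5
 A  0  1  2  3  3  4  5  5
 G  0  1  2  3  4  4  5  6
 T  0  1  2  3  4  4  5  6
dp[11][7] = 6. One LCS (by backtracking along matches): AAGATG.

6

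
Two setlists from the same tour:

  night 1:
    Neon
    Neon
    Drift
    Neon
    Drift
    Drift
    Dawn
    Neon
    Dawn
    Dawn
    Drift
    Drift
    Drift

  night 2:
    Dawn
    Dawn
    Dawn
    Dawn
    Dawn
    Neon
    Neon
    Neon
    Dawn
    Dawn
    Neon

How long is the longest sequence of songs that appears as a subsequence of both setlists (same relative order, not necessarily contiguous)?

Taking Neon (night 1 #1, night 2 #6) → Neon (night 1 #2, night 2 #7) → Neon (night 1 #4, night 2 #8) → Dawn (night 1 #7, night 2 #10) → Neon (night 1 #8, night 2 #11) gives a common subsequence of length 5. The LCS DP gives dp[13][11] = 5, so this is optimal.

5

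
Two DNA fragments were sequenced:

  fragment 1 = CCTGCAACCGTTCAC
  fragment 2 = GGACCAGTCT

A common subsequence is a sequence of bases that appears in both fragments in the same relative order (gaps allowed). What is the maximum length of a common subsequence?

7

Let dp[i][j] be the LCS length of the first i bases of fragment 1 and the first j bases of fragment 2. dp[i][j] = dp[i-1][j-1]+1 when the i-th and j-th bases match, else max(dp[i-1][j], dp[i][j-1]).
    ·  G  G  A  C  C  A  G  T  C  T
 ·  0  0  0  0  0  0  0  0  0  0  0
 C  0  0  0  0  1  1  1  1  1  1  1
 C  0  0  0  0  1  2  2  2  2  2  2
 T  0  0  0  0  1  2  2  2  3  3  3
 G  0  1  1  1  1  2  2  3  3  3  3
 C  0  1  1  1  2  2  2  3  3  4  4
 A  0  1  1  2  2  2  3  3  3  4  4
 A  0  1  1  2  2  2  3  3  3  4  4
 C  0  1  1  2  3  3  3  3  3  4  4
 C  0  1  1  2  3  4  4  4  4  4  4
 G  0  1  2  2  3  4  4  5  5  5  5
 T  0  1  2  2  3  4  4  5  6  6  6
 T  0  1  2  2  3  4  4  5  6  6  7
 C  0  1  2  2  3  4  4  5  6  7  7
 A  0  1  2  3  3  4  5  5  6  7  7
 C  0  1  2  3  4  4  5  5  6  7  7
dp[15][10] = 7. One LCS (by backtracking along matches): GACCGTT.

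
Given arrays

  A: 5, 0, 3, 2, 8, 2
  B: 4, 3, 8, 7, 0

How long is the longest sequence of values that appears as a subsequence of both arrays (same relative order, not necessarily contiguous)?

2

Let dp[i][j] be the LCS length of the first i values of A and the first j values of B. dp[i][j] = dp[i-1][j-1]+1 when the i-th and j-th values match, else max(dp[i-1][j], dp[i][j-1]).
    ·  4  3  8  7  0
 ·  0  0  0  0  0  0
 5  0  0  0  0  0  0
 0  0  0  0  0  0  1
 3  0  0  1  1  1  1
 2  0  0  1  1  1  1
 8  0  0  1  2  2  2
 2  0  0  1  2  2  2
dp[6][5] = 2. One LCS (by backtracking along matches): 3, 8.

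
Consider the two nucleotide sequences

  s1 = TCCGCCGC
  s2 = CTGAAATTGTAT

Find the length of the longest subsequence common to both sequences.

3

One common subsequence of length 3: T [1,2]; then G [4,3]; then G [7,9]. dp[8][12] = 3 confirms this is the maximum.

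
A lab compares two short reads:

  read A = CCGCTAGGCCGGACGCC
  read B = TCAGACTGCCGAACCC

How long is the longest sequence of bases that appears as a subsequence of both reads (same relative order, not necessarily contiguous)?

Match C [1,2], then G [3,4], then C [4,6], then T [5,7], then G [8,8], then C [9,9], then C [10,10], then G [11,11], then A [13,13], then C [14,14], then C [16,15], then C [17,16] — 12 bases in the same relative order in both. The LCS DP gives dp[17][16] = 12, so this is optimal.

12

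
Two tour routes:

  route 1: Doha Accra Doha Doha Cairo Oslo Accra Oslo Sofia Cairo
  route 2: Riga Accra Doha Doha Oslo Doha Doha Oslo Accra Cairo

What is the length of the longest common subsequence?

6

One common subsequence of length 6: Doha at route 1[1]=route 2[4], then Doha at route 1[3]=route 2[6], then Doha at route 1[4]=route 2[7], then Oslo at route 1[6]=route 2[8], then Accra at route 1[7]=route 2[9], then Cairo at route 1[10]=route 2[10]. The LCS DP gives dp[10][10] = 6, so this is optimal.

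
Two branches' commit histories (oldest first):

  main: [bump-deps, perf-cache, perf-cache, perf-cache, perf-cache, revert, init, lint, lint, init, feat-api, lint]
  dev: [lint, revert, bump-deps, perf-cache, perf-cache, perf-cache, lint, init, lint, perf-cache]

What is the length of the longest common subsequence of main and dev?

7

Match bump-deps (main #1, dev #3), perf-cache (main #3, dev #4), perf-cache (main #4, dev #5), perf-cache (main #5, dev #6), lint (main #9, dev #7), init (main #10, dev #8), lint (main #12, dev #9) — 7 commits in the same relative order in both. The LCS DP gives dp[12][10] = 7, so this is optimal.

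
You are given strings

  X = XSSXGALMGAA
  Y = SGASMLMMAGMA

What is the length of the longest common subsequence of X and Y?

7

Let dp[i][j] be the LCS length of the first i characters of X and the first j characters of Y. dp[i][j] = dp[i-1][j-1]+1 when the i-th and j-th characters match, else max(dp[i-1][j], dp[i][j-1]).
    ·  S  G  A  S  M  L  M  M  A  G  M  A
 ·  0  0  0  0  0  0  0  0  0  0  0  0  0
 X  0  0  0  0  0  0  0  0  0  0  0  0  0
 S  0  1  1  1  1  1  1  1  1  1  1  1  1
 S  0  1  1  1  2  2  2  2  2  2  2  2  2
 X  0  1  1  1  2  2  2  2  2  2  2  2  2
 G  0  1  2  2  2  2  2  2  2  2  3  3  3
 A  0  1  2  3  3  3  3  3  3  3  3  3  4
 L  0  1  2  3  3  3  4  4  4  4  4  4  4
 M  0  1  2  3  3  4  4  5  5  5  5  5  5
 G  0  1  2  3  3  4  4  5  5  5  6  6  6
 A  0  1  2  3  3  4  4  5  5  6  6  6  7
 A  0  1  2  3  3  4  4  5  5  6  6  6  7
dp[11][12] = 7. One LCS (by backtracking along matches): SGALMGA.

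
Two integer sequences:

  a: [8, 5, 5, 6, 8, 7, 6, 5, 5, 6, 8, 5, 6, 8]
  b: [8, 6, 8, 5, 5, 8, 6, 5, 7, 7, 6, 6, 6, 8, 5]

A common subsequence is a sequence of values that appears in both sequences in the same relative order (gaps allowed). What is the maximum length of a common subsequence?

Pick 8 [1,3] → 5 [2,4] → 5 [3,5] → 6 [4,7] → 7 [6,10] → 6 [7,12] → 6 [10,13] → 8 [11,14] → 5 [12,15]; all 9 values appear in both, in order, and the DP table's final entry dp[14][15] is also 9, so no common subsequence is longer.

9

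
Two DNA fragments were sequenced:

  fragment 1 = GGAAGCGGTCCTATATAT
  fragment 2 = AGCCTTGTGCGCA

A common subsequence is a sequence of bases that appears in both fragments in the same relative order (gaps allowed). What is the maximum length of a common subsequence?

8

One common subsequence of length 8: A [4,1], then G [5,2], then C [6,4], then G [7,7], then G [8,9], then C [10,10], then C [11,12], then A [17,13], and the DP table's final entry dp[18][13] is also 8, so no common subsequence is longer.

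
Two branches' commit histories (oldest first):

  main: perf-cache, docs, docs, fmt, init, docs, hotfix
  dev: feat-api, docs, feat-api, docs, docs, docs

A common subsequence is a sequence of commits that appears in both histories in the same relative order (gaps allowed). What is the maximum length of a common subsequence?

Taking docs (main #2, dev #4), then docs (main #3, dev #5), then docs (main #6, dev #6) gives a common subsequence of length 3. dp[7][6] = 3 confirms this is the maximum.

3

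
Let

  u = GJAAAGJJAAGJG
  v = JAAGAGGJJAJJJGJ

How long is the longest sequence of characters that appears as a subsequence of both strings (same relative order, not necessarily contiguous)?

Taking J [2,1], A [3,2], A [4,3], A [5,5], G [6,7], J [7,8], J [8,9], A [9,10], G [11,14], J [12,15] gives a common subsequence of length 10, and the DP table's final entry dp[13][15] is also 10, so no common subsequence is longer.

10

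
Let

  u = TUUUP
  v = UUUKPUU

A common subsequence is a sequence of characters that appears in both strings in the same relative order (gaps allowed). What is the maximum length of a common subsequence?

Taking U at u[2]=v[1], U at u[3]=v[2], U at u[4]=v[3], P at u[5]=v[5] gives a common subsequence of length 4. dp[5][7] = 4 confirms this is the maximum.

4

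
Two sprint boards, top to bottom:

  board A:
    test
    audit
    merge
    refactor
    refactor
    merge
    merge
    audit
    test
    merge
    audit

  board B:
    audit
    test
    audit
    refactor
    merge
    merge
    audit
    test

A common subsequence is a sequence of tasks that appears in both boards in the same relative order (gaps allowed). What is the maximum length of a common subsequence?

7

Taking test [1,2]; then audit [2,3]; then refactor [5,4]; then merge [6,5]; then merge [7,6]; then audit [8,7]; then test [9,8] gives a common subsequence of length 7. The LCS DP gives dp[11][8] = 7, so this is optimal.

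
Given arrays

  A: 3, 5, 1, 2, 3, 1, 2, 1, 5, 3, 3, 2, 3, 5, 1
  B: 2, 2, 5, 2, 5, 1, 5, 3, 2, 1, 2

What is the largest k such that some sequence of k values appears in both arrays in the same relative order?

One common subsequence of length 7: 5 at A[2]=B[3]; then 2 at A[4]=B[4]; then 1 at A[8]=B[6]; then 5 at A[9]=B[7]; then 3 at A[11]=B[8]; then 2 at A[12]=B[9]; then 1 at A[15]=B[10]. The LCS DP gives dp[15][11] = 7, so this is optimal.

7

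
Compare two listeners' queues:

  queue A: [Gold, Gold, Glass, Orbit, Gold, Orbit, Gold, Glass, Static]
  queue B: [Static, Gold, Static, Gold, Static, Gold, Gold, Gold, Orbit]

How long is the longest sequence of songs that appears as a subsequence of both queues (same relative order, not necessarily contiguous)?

4

Taking Gold [1,6] → Gold [2,7] → Gold [5,8] → Orbit [6,9] gives a common subsequence of length 4. The LCS DP gives dp[9][9] = 4, so this is optimal.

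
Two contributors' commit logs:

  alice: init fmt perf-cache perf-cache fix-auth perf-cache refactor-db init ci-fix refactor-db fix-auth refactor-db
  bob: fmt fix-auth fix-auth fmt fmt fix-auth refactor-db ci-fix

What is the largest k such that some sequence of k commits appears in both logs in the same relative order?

One common subsequence of length 4: fmt at alice[2]=bob[5]; then fix-auth at alice[5]=bob[6]; then refactor-db at alice[7]=bob[7]; then ci-fix at alice[9]=bob[8]. Since dp[12][8] = 4, nothing longer is possible.

4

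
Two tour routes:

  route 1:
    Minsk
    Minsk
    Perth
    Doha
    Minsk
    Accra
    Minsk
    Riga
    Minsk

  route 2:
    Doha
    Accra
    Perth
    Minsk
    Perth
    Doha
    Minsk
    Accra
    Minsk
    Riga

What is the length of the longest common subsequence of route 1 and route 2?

Taking Minsk (route 1 #2, route 2 #4) → Perth (route 1 #3, route 2 #5) → Doha (route 1 #4, route 2 #6) → Minsk (route 1 #5, route 2 #7) → Accra (route 1 #6, route 2 #8) → Minsk (route 1 #7, route 2 #9) → Riga (route 1 #8, route 2 #10) gives a common subsequence of length 7. dp[9][10] = 7 confirms this is the maximum.

7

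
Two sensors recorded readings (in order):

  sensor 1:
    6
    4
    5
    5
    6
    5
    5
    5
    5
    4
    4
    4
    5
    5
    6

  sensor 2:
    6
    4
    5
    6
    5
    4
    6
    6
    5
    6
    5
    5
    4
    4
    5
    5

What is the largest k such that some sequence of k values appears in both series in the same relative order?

12

Match 6 at sensor 1[1]=sensor 2[1] → 4 at sensor 1[2]=sensor 2[2] → 5 at sensor 1[3]=sensor 2[3] → 5 at sensor 1[4]=sensor 2[5] → 6 at sensor 1[5]=sensor 2[8] → 5 at sensor 1[6]=sensor 2[9] → 5 at sensor 1[8]=sensor 2[11] → 5 at sensor 1[9]=sensor 2[12] → 4 at sensor 1[11]=sensor 2[13] → 4 at sensor 1[12]=sensor 2[14] → 5 at sensor 1[13]=sensor 2[15] → 5 at sensor 1[14]=sensor 2[16] — 12 values in the same relative order in both, and the DP table's final entry dp[15][16] is also 12, so no common subsequence is longer.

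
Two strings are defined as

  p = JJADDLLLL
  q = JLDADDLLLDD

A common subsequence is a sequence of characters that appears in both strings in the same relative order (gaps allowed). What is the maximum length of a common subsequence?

Let dp[i][j] be the LCS length of the first i characters of p and the first j characters of q. dp[i][j] = dp[i-1][j-1]+1 when the i-th and j-th characters match, else max(dp[i-1][j], dp[i][j-1]).
    ·  J  L  D  A  D  D  L  L  L  D  D
 ·  0  0  0  0  0  0  0  0  0  0  0  0
 J  0  1  1  1  1  1  1  1  1  1  1  1
 J  0  1  1  1  1  1  1  1  1  1  1  1
 A  0  1  1  1  2  2  2  2  2  2  2  2
 D  0  1  1  2  2  3  3  3  3  3  3  3
 D  0  1  1  2  2  3  4  4  4  4  4  4
 L  0  1  2  2  2  3  4  5  5  5  5  5
 L  0  1  2  2  2  3  4  5  6  6  6  6
 L  0  1  2  2  2  3  4  5  6  7  7  7
 L  0  1  2  2  2  3  4  5  6  7  7  7
dp[9][11] = 7. One LCS (by backtracking along matches): JADDLLL.

7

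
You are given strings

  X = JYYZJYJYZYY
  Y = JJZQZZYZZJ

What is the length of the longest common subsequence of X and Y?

4

Pick J [1,2] → Y [2,7] → Z [4,9] → J [7,10]; all 4 characters appear in both, in order. dp[11][10] = 4 confirms this is the maximum.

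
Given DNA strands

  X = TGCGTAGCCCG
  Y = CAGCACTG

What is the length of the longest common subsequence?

Let dp[i][j] be the LCS length of the first i bases of X and the first j bases of Y. dp[i][j] = dp[i-1][j-1]+1 when the i-th and j-th bases match, else max(dp[i-1][j], dp[i][j-1]).
    ·  C  A  G  C  A  C  T  G
 ·  0  0  0  0  0  0  0  0  0
 T  0  0  0  0  0  0  0  1  1
 G  0  0  0  1  1  1  1  1  2
 C  0  1  1  1  2  2  2  2  2
 G  0  1  1  2  2  2  2  2  3
 T  0  1  1  2  2  2  2  3  3
 A  0  1  2  2  2  3  3  3  3
 G  0  1  2  3  3  3  3  3  4
 C  0  1  2  3  4  4  4  4  4
 C  0  1  2  3  4  4  5  5  5
 C  0  1  2  3  4  4  5  5  5
 G  0  1  2  3  4  4  5  5  6
dp[11][8] = 6. One LCS (by backtracking along matches): CAGCCG.

6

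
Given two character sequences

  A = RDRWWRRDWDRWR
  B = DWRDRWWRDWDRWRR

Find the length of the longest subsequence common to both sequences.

12

Pick R (A #1, B #3), then D (A #2, B #4), then R (A #3, B #5), then W (A #4, B #6), then W (A #5, B #7), then R (A #7, B #8), then D (A #8, B #9), then W (A #9, B #10), then D (A #10, B #11), then R (A #11, B #12), then W (A #12, B #13), then R (A #13, B #15); all 12 characters appear in both, in order, and the DP table's final entry dp[13][15] is also 12, so no common subsequence is longer.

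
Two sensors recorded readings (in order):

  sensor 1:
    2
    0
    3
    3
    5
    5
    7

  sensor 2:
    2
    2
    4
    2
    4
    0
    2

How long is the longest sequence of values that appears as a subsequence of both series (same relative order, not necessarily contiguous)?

2

Let dp[i][j] be the LCS length of the first i values of sensor 1 and the first j values of sensor 2. dp[i][j] = dp[i-1][j-1]+1 when the i-th and j-th values match, else max(dp[i-1][j], dp[i][j-1]).
    ·  2  2  4  2  4  0  2
 ·  0  0  0  0  0  0  0  0
 2  0  1  1  1  1  1  1  1
 0  0  1  1  1  1  1  2  2
 3  0  1  1  1  1  1  2  2
 3  0  1  1  1  1  1  2  2
 5  0  1  1  1  1  1  2  2
 5  0  1  1  1  1  1  2  2
 7  0  1  1  1  1  1  2  2
dp[7][7] = 2. One LCS (by backtracking along matches): 2, 0.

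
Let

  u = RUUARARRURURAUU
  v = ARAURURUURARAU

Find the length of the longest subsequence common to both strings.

Match A at u[4]=v[1]; then R at u[5]=v[2]; then A at u[6]=v[3]; then R at u[7]=v[5]; then R at u[8]=v[7]; then U at u[9]=v[9]; then R at u[10]=v[10]; then R at u[12]=v[12]; then A at u[13]=v[13]; then U at u[15]=v[14] — 10 characters in the same relative order in both. Since dp[15][14] = 10, nothing longer is possible.

10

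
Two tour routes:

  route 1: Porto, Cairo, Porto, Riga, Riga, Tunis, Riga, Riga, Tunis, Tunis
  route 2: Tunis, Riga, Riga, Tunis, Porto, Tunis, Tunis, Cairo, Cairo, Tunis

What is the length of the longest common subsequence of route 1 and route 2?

Taking Riga (route 1 #4, route 2 #2), then Riga (route 1 #5, route 2 #3), then Tunis (route 1 #6, route 2 #6), then Tunis (route 1 #9, route 2 #7), then Tunis (route 1 #10, route 2 #10) gives a common subsequence of length 5. Since dp[10][10] = 5, nothing longer is possible.

5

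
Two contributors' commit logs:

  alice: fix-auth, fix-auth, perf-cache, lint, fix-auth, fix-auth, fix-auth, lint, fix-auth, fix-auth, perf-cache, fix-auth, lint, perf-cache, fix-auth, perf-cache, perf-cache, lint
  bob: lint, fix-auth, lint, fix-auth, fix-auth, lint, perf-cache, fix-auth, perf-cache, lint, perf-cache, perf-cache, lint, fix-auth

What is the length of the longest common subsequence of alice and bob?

11

Pick fix-auth [2,2] → lint [4,3] → fix-auth [6,4] → fix-auth [7,5] → lint [8,6] → fix-auth [10,8] → perf-cache [11,9] → lint [13,10] → perf-cache [16,11] → perf-cache [17,12] → lint [18,13]; all 11 commits appear in both, in order. The LCS DP gives dp[18][14] = 11, so this is optimal.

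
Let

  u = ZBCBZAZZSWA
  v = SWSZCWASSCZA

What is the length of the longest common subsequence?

Pick Z [1,4], then C [3,5], then A [6,7], then Z [8,11], then A [11,12]; all 5 characters appear in both, in order. The LCS DP gives dp[11][12] = 5, so this is optimal.

5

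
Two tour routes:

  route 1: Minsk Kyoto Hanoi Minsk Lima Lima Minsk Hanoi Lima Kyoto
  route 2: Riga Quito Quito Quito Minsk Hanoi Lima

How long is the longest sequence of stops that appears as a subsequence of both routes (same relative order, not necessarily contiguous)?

Taking Minsk [7,5] → Hanoi [8,6] → Lima [9,7] gives a common subsequence of length 3, and the DP table's final entry dp[10][7] is also 3, so no common subsequence is longer.

3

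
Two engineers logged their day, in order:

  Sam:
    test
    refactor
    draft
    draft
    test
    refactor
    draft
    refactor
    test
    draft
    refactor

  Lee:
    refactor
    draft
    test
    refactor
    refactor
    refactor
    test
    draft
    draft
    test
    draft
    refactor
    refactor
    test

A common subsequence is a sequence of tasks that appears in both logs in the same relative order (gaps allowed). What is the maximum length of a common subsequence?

8

One common subsequence of length 8: test (Sam #1, Lee #3), then refactor (Sam #2, Lee #6), then draft (Sam #3, Lee #8), then draft (Sam #4, Lee #9), then test (Sam #5, Lee #10), then refactor (Sam #6, Lee #12), then refactor (Sam #8, Lee #13), then test (Sam #9, Lee #14). Since dp[11][14] = 8, nothing longer is possible.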